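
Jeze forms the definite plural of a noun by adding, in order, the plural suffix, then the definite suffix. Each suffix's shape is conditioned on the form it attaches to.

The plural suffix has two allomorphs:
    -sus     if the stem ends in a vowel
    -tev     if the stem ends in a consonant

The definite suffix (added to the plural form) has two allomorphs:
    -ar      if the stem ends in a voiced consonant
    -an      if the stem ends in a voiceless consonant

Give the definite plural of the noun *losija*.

*losija*: final sound = /a/, a vowel → -sus → *losijasus*.
The plural form *losijasus* — final consonant /s/ (voiceless) → -an → *losijasusan*.

losijasusan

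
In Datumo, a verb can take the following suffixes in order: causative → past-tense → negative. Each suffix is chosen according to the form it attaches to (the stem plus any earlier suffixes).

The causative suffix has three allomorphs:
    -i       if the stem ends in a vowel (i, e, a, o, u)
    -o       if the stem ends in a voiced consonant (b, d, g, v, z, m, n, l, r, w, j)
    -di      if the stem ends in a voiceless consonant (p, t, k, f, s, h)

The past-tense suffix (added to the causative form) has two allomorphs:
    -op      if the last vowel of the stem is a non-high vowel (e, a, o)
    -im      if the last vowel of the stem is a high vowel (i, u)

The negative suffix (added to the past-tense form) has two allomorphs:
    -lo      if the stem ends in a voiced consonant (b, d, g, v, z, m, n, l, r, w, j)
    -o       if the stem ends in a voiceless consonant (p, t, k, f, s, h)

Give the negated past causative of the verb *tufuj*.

tufujoopo

Since the final sound of *tufuj* is /j/ (a voiced consonant), it takes -o, giving *tufujo*.
Since the last vowel of the causative form *tufujo* is /o/ (a non-high vowel), it takes -op, giving *tufujoop*.
The final consonant of the past-tense form *tufujoop* is /p/, which is voiceless, so the negative suffix is -o, giving *tufujoopo*.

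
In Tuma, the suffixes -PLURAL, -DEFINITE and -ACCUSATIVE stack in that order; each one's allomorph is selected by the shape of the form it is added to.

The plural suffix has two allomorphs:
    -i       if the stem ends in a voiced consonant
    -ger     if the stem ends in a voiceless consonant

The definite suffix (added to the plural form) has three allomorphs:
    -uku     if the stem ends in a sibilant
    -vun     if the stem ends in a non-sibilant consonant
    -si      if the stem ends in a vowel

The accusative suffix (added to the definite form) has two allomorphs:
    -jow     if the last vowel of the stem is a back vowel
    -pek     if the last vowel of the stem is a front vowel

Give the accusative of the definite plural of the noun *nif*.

*nif* — final consonant /f/ (voiceless) → -ger → *nifger*.
The final sound of the plural form *nifger* is /r/, which is a non-sibilant consonant, so the definite suffix is -vun, giving *nifgervun*.
The last vowel of the definite form *nifgervun* is /u/, which is a back vowel, so the accusative suffix is -jow, giving *nifgervunjow*.

nifgervunjow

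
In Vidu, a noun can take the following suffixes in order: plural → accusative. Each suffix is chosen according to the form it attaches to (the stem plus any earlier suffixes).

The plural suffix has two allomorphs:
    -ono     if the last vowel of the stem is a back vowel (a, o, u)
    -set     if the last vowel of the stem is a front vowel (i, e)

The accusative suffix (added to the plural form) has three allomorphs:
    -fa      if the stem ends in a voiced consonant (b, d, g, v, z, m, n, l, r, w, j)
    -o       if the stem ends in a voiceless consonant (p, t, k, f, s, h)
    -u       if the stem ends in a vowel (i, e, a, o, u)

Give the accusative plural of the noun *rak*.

rakonou

*rak*: last vowel = /a/, a back vowel → -ono → *rakono*.
The final sound of the plural form *rakono* is /o/, which is a vowel, so the accusative suffix is -u, giving *rakonou*.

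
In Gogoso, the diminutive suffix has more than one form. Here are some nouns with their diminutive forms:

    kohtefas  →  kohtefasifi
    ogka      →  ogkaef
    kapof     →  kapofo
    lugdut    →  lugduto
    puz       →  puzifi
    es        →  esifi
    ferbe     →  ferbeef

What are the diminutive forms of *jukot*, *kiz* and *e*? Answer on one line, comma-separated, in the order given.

jukoto, kizifi, eef

The pattern is sibilance of the final sound: -ifi when the stem ends in a sibilant (*kohtefas*, *puz*, *es*); -o when the stem ends in a non-sibilant consonant (*kapof*, *lugdut*); -ef when the stem ends in a vowel (*ogka*, *ferbe*).
The final sound of *jukot* is /t/, which is a non-sibilant consonant, so the suffix is -o, giving *jukoto*.
*kiz* — final sound /z/ (a sibilant) → -ifi → *kizifi*.
*e* — final sound /e/ (a vowel) → -ef → *eef*.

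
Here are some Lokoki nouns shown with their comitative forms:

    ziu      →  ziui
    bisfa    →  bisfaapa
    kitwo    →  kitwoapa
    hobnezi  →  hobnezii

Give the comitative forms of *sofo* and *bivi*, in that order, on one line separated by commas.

The suffix is conditioned by the last vowel: -i when the last vowel of the stem is a high vowel (*ziu*, *hobnezi*); -apa when the last vowel of the stem is a non-high vowel (*bisfa*, *kitwo*).
*sofo* — last vowel /o/ (a non-high vowel) → -apa → *sofoapa*.
*bivi* — last vowel /i/ (a high vowel) → -i → *bivii*.

sofoapa, bivii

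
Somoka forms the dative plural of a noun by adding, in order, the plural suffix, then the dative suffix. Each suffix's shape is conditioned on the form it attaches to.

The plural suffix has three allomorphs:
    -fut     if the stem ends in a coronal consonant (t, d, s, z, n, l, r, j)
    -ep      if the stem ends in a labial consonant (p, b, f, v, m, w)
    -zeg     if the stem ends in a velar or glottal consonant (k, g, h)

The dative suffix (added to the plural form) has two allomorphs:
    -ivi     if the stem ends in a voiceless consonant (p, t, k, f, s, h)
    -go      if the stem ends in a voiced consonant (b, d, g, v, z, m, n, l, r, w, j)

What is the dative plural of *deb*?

debepivi

The final consonant of *deb* is /b/, which is labial, so the plural suffix is -ep, giving *debep*.
The final consonant of the plural form *debep* is /p/, which is voiceless, so the dative suffix is -ivi, giving *debepivi*.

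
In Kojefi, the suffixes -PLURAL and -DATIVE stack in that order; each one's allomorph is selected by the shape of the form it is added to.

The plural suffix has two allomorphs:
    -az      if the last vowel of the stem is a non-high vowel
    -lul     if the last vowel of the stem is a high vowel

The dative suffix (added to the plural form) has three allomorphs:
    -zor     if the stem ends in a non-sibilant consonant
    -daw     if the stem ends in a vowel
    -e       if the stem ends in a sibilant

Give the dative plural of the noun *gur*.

gurlulzor

*gur*: last vowel = /u/, a high vowel → -lul → *gurlul*.
Since the final sound of the plural form *gurlul* is /l/ (a non-sibilant consonant), it takes -zor, giving *gurlulzor*.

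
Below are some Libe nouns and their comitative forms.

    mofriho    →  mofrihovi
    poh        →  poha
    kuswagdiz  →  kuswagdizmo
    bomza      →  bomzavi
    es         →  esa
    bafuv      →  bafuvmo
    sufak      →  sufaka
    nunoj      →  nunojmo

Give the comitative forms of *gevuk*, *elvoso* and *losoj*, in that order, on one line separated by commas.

gevuka, elvosovi, losojmo

The suffix is conditioned by the final sound: -a when the stem ends in a voiceless consonant (*poh*, *es*, *sufak*); -mo when the stem ends in a voiced consonant (*kuswagdiz*, *bafuv*, *nunoj*); -vi when the stem ends in a vowel (*mofriho*, *bomza*).
The final sound of *gevuk* is /k/, which is a voiceless consonant, so the suffix is -a, giving *gevuka*.
The final sound of *elvoso* is /o/, which is a vowel, so the suffix is -vi, giving *elvosovi*.
The final sound of *losoj* is /j/, which is a voiced consonant, so the suffix is -mo, giving *losojmo*.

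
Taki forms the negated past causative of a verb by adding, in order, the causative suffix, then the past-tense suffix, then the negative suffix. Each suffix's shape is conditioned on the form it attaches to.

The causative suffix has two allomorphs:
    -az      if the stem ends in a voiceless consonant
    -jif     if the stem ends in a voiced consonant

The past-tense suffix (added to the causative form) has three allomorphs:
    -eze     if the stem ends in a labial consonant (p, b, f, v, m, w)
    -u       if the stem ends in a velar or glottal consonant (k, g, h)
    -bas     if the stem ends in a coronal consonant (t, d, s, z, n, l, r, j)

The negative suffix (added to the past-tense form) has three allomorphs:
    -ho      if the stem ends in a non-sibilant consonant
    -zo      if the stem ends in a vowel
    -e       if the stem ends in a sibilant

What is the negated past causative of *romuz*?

*romuz*: final consonant = /z/, voiced → -jif → *romuzjif*.
The causative form *romuzjif* — final consonant /f/ (labial) → -eze → *romuzjifeze*.
The past-tense form *romuzjifeze*: final sound = /e/, a vowel → -zo → *romuzjifezezo*.

romuzjifezezo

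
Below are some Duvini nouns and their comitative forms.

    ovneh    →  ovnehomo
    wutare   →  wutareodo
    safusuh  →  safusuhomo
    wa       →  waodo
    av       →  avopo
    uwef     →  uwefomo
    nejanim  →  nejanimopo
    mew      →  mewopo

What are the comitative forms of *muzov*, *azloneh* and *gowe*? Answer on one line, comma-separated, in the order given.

The alternation tracks the final sound of the stem — -omo when the stem ends in a voiceless consonant (*ovneh*, *safusuh*, *uwef*); -opo when the stem ends in a voiced consonant (*av*, *nejanim*, *mew*); -odo when the stem ends in a vowel (*wutare*, *wa*).
*muzov* — final sound /v/ (a voiced consonant) → -opo → *muzovopo*.
The final sound of *azloneh* is /h/, which is a voiceless consonant, so the suffix is -omo, giving *azlonehomo*.
*gowe*: final sound = /e/, a vowel → -odo → *goweodo*.

muzovopo, azlonehomo, goweodo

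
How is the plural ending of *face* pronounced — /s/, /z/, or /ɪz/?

/ɪz/

The stem *face* ends in a sibilant (/s, z, ʃ, ʒ, tʃ, dʒ/).
The plural suffix surfaces as /ɪz/ after sibilants, /s/ after other voiceless consonants, and /z/ after other voiced sounds.
So the plural -s on *face* is pronounced /ɪz/.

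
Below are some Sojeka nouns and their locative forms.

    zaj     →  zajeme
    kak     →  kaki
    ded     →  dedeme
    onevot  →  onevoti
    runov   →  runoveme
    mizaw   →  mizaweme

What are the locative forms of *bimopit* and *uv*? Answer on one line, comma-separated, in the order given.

bimopiti, uveme

Looking at the final consonant of each stem: -i when the stem ends in a voiceless consonant (*kak*, *onevot*); -eme when the stem ends in a voiced consonant (*zaj*, *ded*, *runov*, *mizaw*).
*bimopit*: final consonant = /t/, voiceless → -i → *bimopiti*.
*uv*: final consonant = /v/, voiced → -eme → *uveme*.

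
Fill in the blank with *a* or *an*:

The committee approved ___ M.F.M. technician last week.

an

The indefinite article is chosen by the initial *sound* of the following word, not its spelling.
The initialism *M.F.M.* is read letter by letter; the first letter, M, is pronounced /ɛm/, which begins with a vowel sound.
So the article is *an*: The committee approved an M.F.M. technician last week.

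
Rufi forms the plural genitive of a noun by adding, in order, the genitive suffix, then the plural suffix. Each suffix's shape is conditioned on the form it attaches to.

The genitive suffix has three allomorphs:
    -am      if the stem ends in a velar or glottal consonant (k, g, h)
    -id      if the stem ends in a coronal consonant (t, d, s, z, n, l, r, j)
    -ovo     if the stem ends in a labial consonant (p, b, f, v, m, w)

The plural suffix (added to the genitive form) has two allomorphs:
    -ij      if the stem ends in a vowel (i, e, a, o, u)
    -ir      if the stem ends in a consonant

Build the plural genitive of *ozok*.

*ozok*: final consonant = /k/, velar/glottal → -am → *ozokam*.
The genitive form *ozokam* — final sound /m/ (a consonant) → -ir → *ozokamir*.

ozokamir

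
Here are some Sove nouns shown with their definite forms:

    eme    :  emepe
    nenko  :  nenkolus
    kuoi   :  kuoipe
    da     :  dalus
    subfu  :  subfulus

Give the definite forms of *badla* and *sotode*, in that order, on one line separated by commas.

badlalus, sotodepe

The suffix is conditioned by the last vowel: -pe when the last vowel of the stem is a front vowel (*eme*, *kuoi*); -lus when the last vowel of the stem is a back vowel (*nenko*, *da*, *subfu*).
*badla* — last vowel /a/ (a back vowel) → -lus → *badlalus*.
*sotode* — last vowel /e/ (a front vowel) → -pe → *sotodepe*.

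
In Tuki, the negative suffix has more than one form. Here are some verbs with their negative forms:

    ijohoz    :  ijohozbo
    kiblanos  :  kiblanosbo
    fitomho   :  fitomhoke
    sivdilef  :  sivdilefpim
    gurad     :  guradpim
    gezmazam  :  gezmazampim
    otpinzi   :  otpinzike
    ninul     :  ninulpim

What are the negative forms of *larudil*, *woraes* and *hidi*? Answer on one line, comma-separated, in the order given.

The alternation tracks the final sound of the stem — -bo when the stem ends in a sibilant (*ijohoz*, *kiblanos*); -pim when the stem ends in a non-sibilant consonant (*sivdilef*, *gurad*, *gezmazam*, *ninul*); -ke when the stem ends in a vowel (*fitomho*, *otpinzi*).
*larudil* — final sound /l/ (a non-sibilant consonant) → -pim → *larudilpim*.
*woraes* — final sound /s/ (a sibilant) → -bo → *woraesbo*.
*hidi*: final sound = /i/, a vowel → -ke → *hidike*.

larudilpim, woraesbo, hidike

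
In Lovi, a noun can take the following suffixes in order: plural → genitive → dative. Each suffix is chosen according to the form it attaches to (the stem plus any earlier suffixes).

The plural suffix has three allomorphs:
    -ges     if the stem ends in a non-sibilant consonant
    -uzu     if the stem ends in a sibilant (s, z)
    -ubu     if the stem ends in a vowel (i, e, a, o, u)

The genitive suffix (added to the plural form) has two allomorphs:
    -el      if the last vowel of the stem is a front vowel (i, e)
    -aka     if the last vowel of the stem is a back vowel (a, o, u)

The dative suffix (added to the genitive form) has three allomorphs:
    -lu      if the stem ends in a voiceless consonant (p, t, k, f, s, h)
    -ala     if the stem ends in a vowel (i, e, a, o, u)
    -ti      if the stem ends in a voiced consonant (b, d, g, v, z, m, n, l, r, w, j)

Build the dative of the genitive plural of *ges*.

Since the final sound of *ges* is /s/ (a sibilant), it takes -uzu, giving *gesuzu*.
The last vowel of the plural form *gesuzu* is /u/, which is a back vowel, so the genitive suffix is -aka, giving *gesuzuaka*.
The final sound of the genitive form *gesuzuaka* is /a/, which is a vowel, so the dative suffix is -ala, giving *gesuzuakaala*.

gesuzuakaala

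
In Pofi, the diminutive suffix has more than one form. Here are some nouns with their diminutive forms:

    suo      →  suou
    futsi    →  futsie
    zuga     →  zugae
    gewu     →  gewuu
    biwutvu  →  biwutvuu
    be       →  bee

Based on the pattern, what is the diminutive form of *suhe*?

Looking at the last vowel of each stem: -u when the last vowel of the stem is a rounded vowel (*suo*, *gewu*, *biwutvu*); -e when the last vowel of the stem is an unrounded vowel (*futsi*, *zuga*, *be*).
*suhe* — last vowel /e/ (an unrounded vowel) → -e → *suhee*.

suhee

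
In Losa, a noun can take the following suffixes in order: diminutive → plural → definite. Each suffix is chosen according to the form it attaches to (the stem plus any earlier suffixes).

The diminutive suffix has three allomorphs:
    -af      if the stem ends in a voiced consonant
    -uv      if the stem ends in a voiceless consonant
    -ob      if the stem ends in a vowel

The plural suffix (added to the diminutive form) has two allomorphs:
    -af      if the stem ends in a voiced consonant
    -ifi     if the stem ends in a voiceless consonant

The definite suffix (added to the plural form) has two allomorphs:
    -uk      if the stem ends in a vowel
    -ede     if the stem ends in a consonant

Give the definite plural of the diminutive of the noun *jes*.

jesuvafede

Since the final sound of *jes* is /s/ (a voiceless consonant), it takes -uv, giving *jesuv*.
Since the final consonant of the diminutive form *jesuv* is /v/ (voiced), it takes -af, giving *jesuvaf*.
Since the final sound of the plural form *jesuvaf* is /f/ (a consonant), it takes -ede, giving *jesuvafede*.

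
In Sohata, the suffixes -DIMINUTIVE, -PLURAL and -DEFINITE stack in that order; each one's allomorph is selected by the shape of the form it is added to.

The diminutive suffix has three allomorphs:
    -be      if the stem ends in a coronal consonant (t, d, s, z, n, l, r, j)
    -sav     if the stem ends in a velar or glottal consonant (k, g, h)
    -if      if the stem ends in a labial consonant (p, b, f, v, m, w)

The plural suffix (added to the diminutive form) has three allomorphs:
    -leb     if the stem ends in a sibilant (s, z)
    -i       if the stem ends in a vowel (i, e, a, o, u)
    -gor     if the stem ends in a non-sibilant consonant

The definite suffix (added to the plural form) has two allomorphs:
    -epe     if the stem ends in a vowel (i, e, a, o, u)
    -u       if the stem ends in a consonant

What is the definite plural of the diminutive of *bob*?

*bob*: final consonant = /b/, labial → -if → *bobif*.
Since the final sound of the diminutive form *bobif* is /f/ (a non-sibilant consonant), it takes -gor, giving *bobifgor*.
The final sound of the plural form *bobifgor* is /r/, which is a consonant, so the definite suffix is -u, giving *bobifgoru*.

bobifgoru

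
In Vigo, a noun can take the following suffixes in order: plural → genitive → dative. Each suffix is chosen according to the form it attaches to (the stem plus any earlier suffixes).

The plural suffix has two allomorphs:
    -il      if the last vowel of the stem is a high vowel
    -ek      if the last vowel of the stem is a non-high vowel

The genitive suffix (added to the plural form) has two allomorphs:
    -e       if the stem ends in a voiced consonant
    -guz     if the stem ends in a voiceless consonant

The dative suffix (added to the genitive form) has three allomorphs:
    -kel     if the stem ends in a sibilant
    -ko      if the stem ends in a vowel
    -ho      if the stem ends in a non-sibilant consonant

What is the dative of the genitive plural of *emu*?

emuileko

*emu* — last vowel /u/ (a high vowel) → -il → *emuil*.
The plural form *emuil*: final consonant = /l/, voiced → -e → *emuile*.
The final sound of the genitive form *emuile* is /e/, which is a vowel, so the dative suffix is -ko, giving *emuileko*.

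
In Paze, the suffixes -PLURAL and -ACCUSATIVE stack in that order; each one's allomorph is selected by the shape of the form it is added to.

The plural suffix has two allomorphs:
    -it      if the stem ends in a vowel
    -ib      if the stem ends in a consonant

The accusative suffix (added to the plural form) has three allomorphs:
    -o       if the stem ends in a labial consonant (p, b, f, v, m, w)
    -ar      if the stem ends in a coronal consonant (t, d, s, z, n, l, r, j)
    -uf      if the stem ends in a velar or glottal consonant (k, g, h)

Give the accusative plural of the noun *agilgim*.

agilgimibo

*agilgim*: final sound = /m/, a consonant → -ib → *agilgimib*.
Since the final consonant of the plural form *agilgimib* is /b/ (labial), it takes -o, giving *agilgimibo*.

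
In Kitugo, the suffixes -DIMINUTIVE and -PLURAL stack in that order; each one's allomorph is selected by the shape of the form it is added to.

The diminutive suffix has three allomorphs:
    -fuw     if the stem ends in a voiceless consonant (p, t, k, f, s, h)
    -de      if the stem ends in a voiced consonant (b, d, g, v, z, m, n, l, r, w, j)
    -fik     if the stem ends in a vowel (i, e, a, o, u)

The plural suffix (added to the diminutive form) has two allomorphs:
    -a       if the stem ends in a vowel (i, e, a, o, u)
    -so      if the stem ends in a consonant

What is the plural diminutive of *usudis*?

*usudis*: final sound = /s/, a voiceless consonant → -fuw → *usudisfuw*.
The final sound of the diminutive form *usudisfuw* is /w/, which is a consonant, so the plural suffix is -so, giving *usudisfuwso*.

usudisfuwso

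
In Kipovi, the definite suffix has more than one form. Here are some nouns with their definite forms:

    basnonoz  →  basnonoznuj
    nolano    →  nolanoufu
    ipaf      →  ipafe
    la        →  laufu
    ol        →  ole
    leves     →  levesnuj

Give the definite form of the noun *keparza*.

The suffix is conditioned by the final sound: -nuj when the stem ends in a sibilant (*basnonoz*, *leves*); -e when the stem ends in a non-sibilant consonant (*ipaf*, *ol*); -ufu when the stem ends in a vowel (*nolano*, *la*).
*keparza* — final sound /a/ (a vowel) → -ufu → *keparzaufu*.

keparzaufu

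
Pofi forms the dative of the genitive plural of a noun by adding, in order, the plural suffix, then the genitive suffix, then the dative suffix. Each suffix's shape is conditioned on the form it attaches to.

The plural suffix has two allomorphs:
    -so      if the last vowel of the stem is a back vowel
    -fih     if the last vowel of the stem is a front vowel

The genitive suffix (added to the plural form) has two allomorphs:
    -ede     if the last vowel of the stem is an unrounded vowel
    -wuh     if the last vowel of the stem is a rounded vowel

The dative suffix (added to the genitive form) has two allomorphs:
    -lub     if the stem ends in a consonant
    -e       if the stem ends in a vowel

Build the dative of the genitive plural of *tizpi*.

tizpifihedee

*tizpi* — last vowel /i/ (a front vowel) → -fih → *tizpifih*.
The last vowel of the plural form *tizpifih* is /i/, which is an unrounded vowel, so the genitive suffix is -ede, giving *tizpifihede*.
The final sound of the genitive form *tizpifihede* is /e/, which is a vowel, so the dative suffix is -e, giving *tizpifihedee*.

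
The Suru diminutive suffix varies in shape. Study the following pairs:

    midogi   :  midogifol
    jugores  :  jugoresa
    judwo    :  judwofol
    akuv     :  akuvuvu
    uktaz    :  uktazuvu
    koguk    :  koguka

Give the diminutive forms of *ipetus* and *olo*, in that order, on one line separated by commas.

The alternation tracks the final sound of the stem — -a when the stem ends in a voiceless consonant (*jugores*, *koguk*); -uvu when the stem ends in a voiced consonant (*akuv*, *uktaz*); -fol when the stem ends in a vowel (*midogi*, *judwo*).
Since the final sound of *ipetus* is /s/ (a voiceless consonant), it takes -a, giving *ipetusa*.
The final sound of *olo* is /o/, which is a vowel, so the suffix is -fol, giving *olofol*.

ipetusa, olofol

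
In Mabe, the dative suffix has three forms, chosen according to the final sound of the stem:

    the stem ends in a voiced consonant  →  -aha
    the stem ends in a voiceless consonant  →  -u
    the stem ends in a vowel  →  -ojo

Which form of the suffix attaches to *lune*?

*lune* — final sound /e/ (a vowel) → -ojo.

-ojo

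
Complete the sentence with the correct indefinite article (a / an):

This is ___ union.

a

The indefinite article is chosen by the initial *sound* of the following word, not its spelling.
*union* begins with the sound /juː/ (u pronounced /juː/) — a consonant sound.
So the article is *a*: This is a union.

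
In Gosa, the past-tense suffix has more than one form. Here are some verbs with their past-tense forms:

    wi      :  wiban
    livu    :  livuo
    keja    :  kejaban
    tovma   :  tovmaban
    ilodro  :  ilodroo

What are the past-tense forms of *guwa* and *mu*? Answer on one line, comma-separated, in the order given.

guwaban, muo

The pattern is rounding harmony: -o when the last vowel of the stem is a rounded vowel (*livu*, *ilodro*); -ban when the last vowel of the stem is an unrounded vowel (*wi*, *keja*, *tovma*).
The last vowel of *guwa* is /a/, which is an unrounded vowel, so the suffix is -ban, giving *guwaban*.
*mu*: last vowel = /u/, a rounded vowel → -o → *muo*.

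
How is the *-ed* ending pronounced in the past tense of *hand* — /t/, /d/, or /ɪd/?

The stem *hand* ends in /t/ or /d/.
The -ed suffix is realized as /ɪd/ after /t, d/; as /t/ after other voiceless consonants; and as /d/ after other voiced sounds.
So -ed on *hand* is pronounced /ɪd/.

/ɪd/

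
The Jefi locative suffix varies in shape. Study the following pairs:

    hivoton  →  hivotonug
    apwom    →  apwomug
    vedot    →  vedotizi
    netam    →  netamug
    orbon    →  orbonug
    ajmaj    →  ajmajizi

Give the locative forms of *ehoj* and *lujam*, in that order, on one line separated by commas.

The suffix is conditioned by the final consonant: -ug when the stem ends in a nasal (*hivoton*, *apwom*, *netam*, *orbon*); -izi when the stem ends in a non-nasal consonant (*vedot*, *ajmaj*).
The final consonant of *ehoj* is /j/, which is non-nasal, so the suffix is -izi, giving *ehojizi*.
The final consonant of *lujam* is /m/, which is a nasal, so the suffix is -ug, giving *lujamug*.

ehojizi, lujamug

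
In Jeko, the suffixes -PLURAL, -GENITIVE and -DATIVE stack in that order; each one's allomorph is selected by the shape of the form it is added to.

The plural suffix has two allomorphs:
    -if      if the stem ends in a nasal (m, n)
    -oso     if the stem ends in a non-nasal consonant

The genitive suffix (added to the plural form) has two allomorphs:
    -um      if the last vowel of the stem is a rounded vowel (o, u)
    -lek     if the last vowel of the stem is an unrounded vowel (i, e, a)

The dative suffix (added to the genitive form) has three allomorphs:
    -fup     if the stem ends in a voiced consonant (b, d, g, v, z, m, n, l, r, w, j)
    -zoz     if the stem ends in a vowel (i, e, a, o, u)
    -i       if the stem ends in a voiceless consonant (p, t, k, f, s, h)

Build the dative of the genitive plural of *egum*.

*egum* — final consonant /m/ (a nasal) → -if → *egumif*.
Since the last vowel of the plural form *egumif* is /i/ (an unrounded vowel), it takes -lek, giving *egumiflek*.
The genitive form *egumiflek*: final sound = /k/, a voiceless consonant → -i → *egumifleki*.

egumifleki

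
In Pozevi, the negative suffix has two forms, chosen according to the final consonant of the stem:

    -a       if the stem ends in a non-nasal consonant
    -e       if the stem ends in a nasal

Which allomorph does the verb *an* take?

Since the final consonant of *an* is /n/ (a nasal), it takes -e.

-e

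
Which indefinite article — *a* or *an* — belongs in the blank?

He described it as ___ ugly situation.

an

The indefinite article is chosen by the initial *sound* of the following word, not its spelling.
*ugly* begins with the sound /ʌ/ (u pronounced /ʌ/) — a vowel sound.
So the article is *an*: He described it as an ugly situation.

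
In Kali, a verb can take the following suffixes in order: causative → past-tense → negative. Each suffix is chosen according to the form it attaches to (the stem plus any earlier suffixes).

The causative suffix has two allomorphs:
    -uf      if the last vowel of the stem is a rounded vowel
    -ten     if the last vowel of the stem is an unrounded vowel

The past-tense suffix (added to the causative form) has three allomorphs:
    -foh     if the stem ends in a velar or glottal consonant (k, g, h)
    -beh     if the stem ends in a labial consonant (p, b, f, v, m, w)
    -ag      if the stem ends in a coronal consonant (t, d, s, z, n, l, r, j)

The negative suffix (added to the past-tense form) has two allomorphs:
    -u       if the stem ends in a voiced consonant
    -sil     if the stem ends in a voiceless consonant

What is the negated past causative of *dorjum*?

*dorjum*: last vowel = /u/, a rounded vowel → -uf → *dorjumuf*.
The causative form *dorjumuf*: final consonant = /f/, labial → -beh → *dorjumufbeh*.
The past-tense form *dorjumufbeh*: final consonant = /h/, voiceless → -sil → *dorjumufbehsil*.

dorjumufbehsil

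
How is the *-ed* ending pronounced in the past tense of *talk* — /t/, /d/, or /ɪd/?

The stem *talk* ends in a voiceless consonant other than /t/.
The -ed suffix is realized as /ɪd/ after /t, d/; as /t/ after other voiceless consonants; and as /d/ after other voiced sounds.
So -ed on *talk* is pronounced /t/.

/t/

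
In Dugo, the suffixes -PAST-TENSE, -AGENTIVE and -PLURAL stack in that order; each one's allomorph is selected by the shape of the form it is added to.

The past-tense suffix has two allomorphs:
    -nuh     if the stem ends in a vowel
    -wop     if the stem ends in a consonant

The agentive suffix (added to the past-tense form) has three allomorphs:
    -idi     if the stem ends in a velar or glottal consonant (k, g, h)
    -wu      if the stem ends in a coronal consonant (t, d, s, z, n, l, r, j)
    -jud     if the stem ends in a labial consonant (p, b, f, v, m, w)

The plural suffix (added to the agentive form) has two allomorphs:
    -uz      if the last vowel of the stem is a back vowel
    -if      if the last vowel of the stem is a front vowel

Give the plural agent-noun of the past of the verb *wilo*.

wilonuhidiif

*wilo*: final sound = /o/, a vowel → -nuh → *wilonuh*.
The past-tense form *wilonuh* — final consonant /h/ (velar/glottal) → -idi → *wilonuhidi*.
Since the last vowel of the agentive form *wilonuhidi* is /i/ (a front vowel), it takes -if, giving *wilonuhidiif*.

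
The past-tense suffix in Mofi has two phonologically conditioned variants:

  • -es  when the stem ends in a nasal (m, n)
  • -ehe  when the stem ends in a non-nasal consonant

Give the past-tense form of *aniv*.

anivehe

The final consonant of *aniv* is /v/, which is non-nasal, so the suffix is -ehe, giving *anivehe*.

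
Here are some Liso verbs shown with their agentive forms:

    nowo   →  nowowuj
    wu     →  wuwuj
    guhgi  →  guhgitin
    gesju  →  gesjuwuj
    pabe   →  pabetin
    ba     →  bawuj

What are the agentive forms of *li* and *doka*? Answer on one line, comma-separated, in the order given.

Looking at the last vowel of each stem: -tin when the last vowel of the stem is a front vowel (*guhgi*, *pabe*); -wuj when the last vowel of the stem is a back vowel (*nowo*, *wu*, *gesju*, *ba*).
*li* — last vowel /i/ (a front vowel) → -tin → *litin*.
The last vowel of *doka* is /a/, which is a back vowel, so the suffix is -wuj, giving *dokawuj*.

litin, dokawuj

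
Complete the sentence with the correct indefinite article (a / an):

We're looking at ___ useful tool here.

a

The indefinite article is chosen by the initial *sound* of the following word, not its spelling.
*useful* begins with the sound /juː/ (u pronounced /juː/) — a consonant sound.
So the article is *a*: We're looking at a useful tool here.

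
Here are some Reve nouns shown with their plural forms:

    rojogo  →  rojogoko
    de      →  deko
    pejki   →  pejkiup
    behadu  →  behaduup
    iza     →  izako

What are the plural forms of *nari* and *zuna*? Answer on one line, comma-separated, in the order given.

Looking at the last vowel of each stem: -up when the last vowel of the stem is a high vowel (*pejki*, *behadu*); -ko when the last vowel of the stem is a non-high vowel (*rojogo*, *de*, *iza*).
*nari* — last vowel /i/ (a high vowel) → -up → *nariup*.
*zuna*: last vowel = /a/, a non-high vowel → -ko → *zunako*.

nariup, zunako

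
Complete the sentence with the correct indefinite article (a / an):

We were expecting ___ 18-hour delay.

The indefinite article is chosen by the initial *sound* of the following word, not its spelling.
The number *18* is spoken "eighteen", beginning with /ˌeɪˈtiːn/ — a vowel sound.
So the article is *an*: We were expecting an 18-hour delay.

an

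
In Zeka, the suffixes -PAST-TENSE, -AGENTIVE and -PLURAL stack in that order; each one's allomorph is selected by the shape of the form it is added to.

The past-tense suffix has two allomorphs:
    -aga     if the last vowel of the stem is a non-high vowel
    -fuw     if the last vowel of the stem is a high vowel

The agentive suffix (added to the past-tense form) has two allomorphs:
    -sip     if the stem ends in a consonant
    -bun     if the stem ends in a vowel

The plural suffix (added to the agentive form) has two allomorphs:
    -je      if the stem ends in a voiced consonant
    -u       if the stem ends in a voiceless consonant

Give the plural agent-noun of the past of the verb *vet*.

vetagabunje

Since the last vowel of *vet* is /e/ (a non-high vowel), it takes -aga, giving *vetaga*.
The past-tense form *vetaga*: final sound = /a/, a vowel → -bun → *vetagabun*.
Since the final consonant of the agentive form *vetagabun* is /n/ (voiced), it takes -je, giving *vetagabunje*.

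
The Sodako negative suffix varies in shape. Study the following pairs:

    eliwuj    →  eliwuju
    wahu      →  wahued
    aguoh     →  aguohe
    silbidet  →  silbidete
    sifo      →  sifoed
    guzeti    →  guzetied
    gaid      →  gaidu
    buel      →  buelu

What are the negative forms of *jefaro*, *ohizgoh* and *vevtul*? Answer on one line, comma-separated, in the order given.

jefaroed, ohizgohe, vevtulu

The alternation tracks the final sound of the stem — -e when the stem ends in a voiceless consonant (*aguoh*, *silbidet*); -u when the stem ends in a voiced consonant (*eliwuj*, *gaid*, *buel*); -ed when the stem ends in a vowel (*wahu*, *sifo*, *guzeti*).
The final sound of *jefaro* is /o/, which is a vowel, so the suffix is -ed, giving *jefaroed*.
Since the final sound of *ohizgoh* is /h/ (a voiceless consonant), it takes -e, giving *ohizgohe*.
The final sound of *vevtul* is /l/, which is a voiced consonant, so the suffix is -u, giving *vevtulu*.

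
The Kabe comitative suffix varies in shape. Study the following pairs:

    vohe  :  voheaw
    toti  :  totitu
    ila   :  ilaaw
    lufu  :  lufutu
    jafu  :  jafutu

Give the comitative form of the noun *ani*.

The pattern is height harmony: -tu when the last vowel of the stem is a high vowel (*toti*, *lufu*, *jafu*); -aw when the last vowel of the stem is a non-high vowel (*vohe*, *ila*).
*ani*: last vowel = /i/, a high vowel → -tu → *anitu*.

anitu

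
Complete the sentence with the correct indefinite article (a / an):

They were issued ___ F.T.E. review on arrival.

The indefinite article is chosen by the initial *sound* of the following word, not its spelling.
The initialism *F.T.E.* is read letter by letter; the first letter, F, is pronounced /ɛf/, which begins with a vowel sound.
So the article is *an*: They were issued an F.T.E. review on arrival.

an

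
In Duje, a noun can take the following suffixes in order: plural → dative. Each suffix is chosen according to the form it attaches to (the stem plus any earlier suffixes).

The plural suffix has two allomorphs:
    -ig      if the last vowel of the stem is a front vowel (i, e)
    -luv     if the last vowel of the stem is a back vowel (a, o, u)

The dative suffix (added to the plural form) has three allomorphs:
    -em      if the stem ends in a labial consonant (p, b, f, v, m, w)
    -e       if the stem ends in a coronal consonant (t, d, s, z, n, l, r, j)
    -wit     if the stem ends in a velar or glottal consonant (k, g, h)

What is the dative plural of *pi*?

The last vowel of *pi* is /i/, which is a front vowel, so the plural suffix is -ig, giving *piig*.
The plural form *piig*: final consonant = /g/, velar/glottal → -wit → *piigwit*.

piigwit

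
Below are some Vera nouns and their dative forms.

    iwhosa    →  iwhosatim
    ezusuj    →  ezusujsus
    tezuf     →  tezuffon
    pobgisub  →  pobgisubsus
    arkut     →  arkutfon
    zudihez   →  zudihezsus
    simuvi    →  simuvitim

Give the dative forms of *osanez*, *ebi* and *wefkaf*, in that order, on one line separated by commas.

osanezsus, ebitim, wefkaffon

Looking at the final sound of each stem: -fon when the stem ends in a voiceless consonant (*tezuf*, *arkut*); -sus when the stem ends in a voiced consonant (*ezusuj*, *pobgisub*, *zudihez*); -tim when the stem ends in a vowel (*iwhosa*, *simuvi*).
*osanez*: final sound = /z/, a voiced consonant → -sus → *osanezsus*.
*ebi*: final sound = /i/, a vowel → -tim → *ebitim*.
*wefkaf*: final sound = /f/, a voiceless consonant → -fon → *wefkaffon*.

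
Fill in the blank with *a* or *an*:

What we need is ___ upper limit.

an

The indefinite article is chosen by the initial *sound* of the following word, not its spelling.
*upper* begins with the sound /ʌ/ (u pronounced /ʌ/) — a vowel sound.
So the article is *an*: What we need is an upper limit.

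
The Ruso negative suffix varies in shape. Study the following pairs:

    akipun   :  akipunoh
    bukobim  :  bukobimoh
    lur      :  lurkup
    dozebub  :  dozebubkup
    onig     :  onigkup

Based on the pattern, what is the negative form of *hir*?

hirkup

The alternation tracks the final consonant of the stem — -oh when the stem ends in a nasal (*akipun*, *bukobim*); -kup when the stem ends in a non-nasal consonant (*lur*, *dozebub*, *onig*).
*hir*: final consonant = /r/, non-nasal → -kup → *hirkup*.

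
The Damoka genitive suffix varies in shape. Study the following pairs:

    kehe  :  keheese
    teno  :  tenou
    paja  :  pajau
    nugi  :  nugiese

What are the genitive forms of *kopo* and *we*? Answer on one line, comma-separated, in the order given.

Looking at the last vowel of each stem: -ese when the last vowel of the stem is a front vowel (*kehe*, *nugi*); -u when the last vowel of the stem is a back vowel (*teno*, *paja*).
The last vowel of *kopo* is /o/, which is a back vowel, so the suffix is -u, giving *kopou*.
The last vowel of *we* is /e/, which is a front vowel, so the suffix is -ese, giving *weese*.

kopou, weese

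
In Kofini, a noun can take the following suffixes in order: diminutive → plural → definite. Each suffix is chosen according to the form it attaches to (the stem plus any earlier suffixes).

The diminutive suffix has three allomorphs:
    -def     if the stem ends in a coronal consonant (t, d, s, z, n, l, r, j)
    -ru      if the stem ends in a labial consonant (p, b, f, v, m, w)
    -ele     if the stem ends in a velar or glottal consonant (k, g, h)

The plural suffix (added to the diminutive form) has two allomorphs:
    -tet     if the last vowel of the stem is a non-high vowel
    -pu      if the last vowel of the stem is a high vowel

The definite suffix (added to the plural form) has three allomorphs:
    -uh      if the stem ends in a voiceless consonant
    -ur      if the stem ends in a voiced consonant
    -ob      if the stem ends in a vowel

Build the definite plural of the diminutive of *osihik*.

*osihik*: final consonant = /k/, velar/glottal → -ele → *osihikele*.
The diminutive form *osihikele* — last vowel /e/ (a non-high vowel) → -tet → *osihikeletet*.
The plural form *osihikeletet*: final sound = /t/, a voiceless consonant → -uh → *osihikeletetuh*.

osihikeletetuh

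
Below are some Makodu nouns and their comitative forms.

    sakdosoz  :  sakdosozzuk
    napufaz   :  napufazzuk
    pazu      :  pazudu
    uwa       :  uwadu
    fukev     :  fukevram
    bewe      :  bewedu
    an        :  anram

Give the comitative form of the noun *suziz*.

suzizzuk

The alternation tracks the final sound of the stem — -zuk when the stem ends in a sibilant (*sakdosoz*, *napufaz*); -ram when the stem ends in a non-sibilant consonant (*fukev*, *an*); -du when the stem ends in a vowel (*pazu*, *uwa*, *bewe*).
The final sound of *suziz* is /z/, which is a sibilant, so the suffix is -zuk, giving *suzizzuk*.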